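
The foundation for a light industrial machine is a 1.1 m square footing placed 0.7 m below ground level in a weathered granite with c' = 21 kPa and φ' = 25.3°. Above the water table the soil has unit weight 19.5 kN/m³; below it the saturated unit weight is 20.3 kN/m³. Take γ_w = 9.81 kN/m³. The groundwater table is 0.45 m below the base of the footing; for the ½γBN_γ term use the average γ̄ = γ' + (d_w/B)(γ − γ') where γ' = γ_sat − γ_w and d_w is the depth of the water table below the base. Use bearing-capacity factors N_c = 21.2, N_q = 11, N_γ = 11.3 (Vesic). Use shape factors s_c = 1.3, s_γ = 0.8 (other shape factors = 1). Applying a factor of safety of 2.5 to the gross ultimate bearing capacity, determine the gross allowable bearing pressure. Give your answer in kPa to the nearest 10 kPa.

Overburden at base level: q = 19.5 × 0.7 = 13.65 kPa.
The water table is 0.45 m below the base (< B = 1.1 m), so the ½γBN_γ term uses γ̄ = γ' + (d_w/B)(γ − γ') = 10.49 + (0.45/1.1)(19.5 − 10.49) = 14.176 kN/m³.
Cohesion term c·N_c·s_c = 21 × 21.2 × 1.3 = 578.76 kPa; surcharge term q·N_q = 13.65 × 11 = 150.15 kPa; self-weight term 0.5·γ·B·N_γ·s_γ = 0.5 × 14.176 × 1.1 × 11.3 × 0.8 = 70.483 kPa.
q_ult = 578.76 + 150.15 + 70.483 = 799.39 kPa.
q_all = q_ult / FS = 799.39 / 2.5 = 319.76 kPa.

q_all ≈ 320 kPa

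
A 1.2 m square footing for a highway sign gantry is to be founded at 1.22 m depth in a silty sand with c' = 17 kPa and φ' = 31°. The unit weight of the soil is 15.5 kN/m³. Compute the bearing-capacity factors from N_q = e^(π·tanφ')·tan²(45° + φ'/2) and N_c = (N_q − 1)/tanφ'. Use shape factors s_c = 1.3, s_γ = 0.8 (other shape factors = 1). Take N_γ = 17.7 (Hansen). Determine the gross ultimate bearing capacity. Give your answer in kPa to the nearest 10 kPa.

tan31° = 0.6009, so N_q = e^(π×0.6009)·tan²(60.5°) = 6.604 × 3.124 = 20.63.
N_c = (20.63 − 1)/tan31° = 32.67.
Overburden at base level: q = 15.5 × 1.22 = 18.91 kPa.
Cohesion term c·N_c·s_c = 17 × 32.671 × 1.3 = 722.03 kPa; surcharge term q·N_q = 18.91 × 20.631 = 390.13 kPa; self-weight term 0.5·γ·B·N_γ·s_γ = 0.5 × 15.5 × 1.2 × 17.7 × 0.8 = 131.69 kPa.
q_ult = 722.03 + 390.13 + 131.69 = 1243.8 kPa.

q_ult ≈ 1240 kPa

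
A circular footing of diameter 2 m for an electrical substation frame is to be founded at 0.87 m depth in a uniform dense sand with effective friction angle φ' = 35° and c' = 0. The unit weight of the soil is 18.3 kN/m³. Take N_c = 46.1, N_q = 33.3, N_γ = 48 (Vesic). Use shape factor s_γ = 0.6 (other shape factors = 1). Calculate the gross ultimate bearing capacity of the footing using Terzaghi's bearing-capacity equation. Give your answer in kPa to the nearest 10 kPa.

Effective surcharge at the founding depth q = γ·D_f = 18.3 × 0.87 = 15.921 kPa.
q_ult = q·N_q + 0.5·γ·B·N_γ·s_γ
     = 15.921 × 33.3 + 0.5 × 18.3 × 2 × 48 × 0.6
     = 530.17 + 527.04 = 1057.2 kPa.

q_ult ≈ 1060 kPa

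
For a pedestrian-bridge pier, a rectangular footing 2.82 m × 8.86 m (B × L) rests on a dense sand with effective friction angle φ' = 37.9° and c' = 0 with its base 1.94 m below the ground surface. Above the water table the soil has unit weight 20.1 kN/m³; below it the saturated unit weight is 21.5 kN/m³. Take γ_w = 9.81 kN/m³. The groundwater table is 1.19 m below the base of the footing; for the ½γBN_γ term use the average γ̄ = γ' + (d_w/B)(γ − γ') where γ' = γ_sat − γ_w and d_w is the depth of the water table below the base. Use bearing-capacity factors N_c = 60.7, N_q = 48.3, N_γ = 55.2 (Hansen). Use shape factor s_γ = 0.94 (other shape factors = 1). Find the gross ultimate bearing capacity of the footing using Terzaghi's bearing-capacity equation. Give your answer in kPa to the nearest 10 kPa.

q_ult ≈ 3000 kPa

q = γ·D_f = 20.1 × 1.94 = 38.994 kPa.
γ' = 11.69 kN/m³; averaging over the depth B below the base, γ̄ = γ' + (d_w/B)(γ − γ') = 15.239 kN/m³.
q·N_q = 38.994 × 48.3 = 1883.4 kPa
0.5·γ·B·N_γ·s_γ = 0.5 × 15.239 × 2.82 × 55.2 × 0.94 = 1114.9 kPa
q_ult = 1883.4 + 1114.9 = 2998.3 kPa.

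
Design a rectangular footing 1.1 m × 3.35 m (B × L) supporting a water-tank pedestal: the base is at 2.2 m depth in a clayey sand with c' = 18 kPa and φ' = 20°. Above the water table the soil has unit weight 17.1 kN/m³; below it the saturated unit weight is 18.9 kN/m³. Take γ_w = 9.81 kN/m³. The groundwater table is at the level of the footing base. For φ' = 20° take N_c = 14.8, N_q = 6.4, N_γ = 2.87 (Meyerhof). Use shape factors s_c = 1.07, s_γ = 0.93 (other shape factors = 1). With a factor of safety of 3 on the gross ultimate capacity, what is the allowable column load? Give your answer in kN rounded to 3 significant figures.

Overburden at base level: q = 17.1 × 2.2 = 37.62 kPa.
Below the base the soil is submerged, so the ½γBN_γ term uses γ' = 18.9 − 9.81 = 9.09 kN/m³.
Cohesion term c·N_c·s_c = 18 × 14.8 × 1.07 = 285.05 kPa; surcharge term q·N_q = 37.62 × 6.4 = 240.77 kPa; self-weight term 0.5·γ·B·N_γ·s_γ = 0.5 × 9.09 × 1.1 × 2.87 × 0.93 = 13.344 kPa.
q_ult = 285.05 + 240.77 + 13.344 = 539.16 kPa.
Gross allowable pressure q_all = 539.16 / 3 = 179.72 kPa.
Footing area = 3.685 m², so allowable column load = 179.72 × 3.685 = 662.27 kN.

P_all ≈ 662 kN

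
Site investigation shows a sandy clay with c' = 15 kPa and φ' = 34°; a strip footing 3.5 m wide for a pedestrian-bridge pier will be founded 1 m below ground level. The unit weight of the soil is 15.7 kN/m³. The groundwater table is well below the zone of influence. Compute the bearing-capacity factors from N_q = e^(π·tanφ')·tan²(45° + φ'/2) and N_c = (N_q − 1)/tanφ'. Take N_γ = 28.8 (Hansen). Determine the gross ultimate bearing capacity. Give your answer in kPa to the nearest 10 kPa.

tan34° = 0.6745, so N_q = e^(π×0.6745)·tan²(62°) = 8.323 × 3.537 = 29.44.
N_c = (29.44 − 1)/tan34° = 42.16.
Overburden at base level: q = 15.7 × 1 = 15.7 kPa.
Cohesion term c·N_c = 15 × 42.164 = 632.46 kPa; surcharge term q·N_q = 15.7 × 29.44 = 462.2 kPa; self-weight term 0.5·γ·B·N_γ = 0.5 × 15.7 × 3.5 × 28.8 = 791.28 kPa.
q_ult = 632.46 + 462.2 + 791.28 = 1885.9 kPa.

q_ult ≈ 1890 kPa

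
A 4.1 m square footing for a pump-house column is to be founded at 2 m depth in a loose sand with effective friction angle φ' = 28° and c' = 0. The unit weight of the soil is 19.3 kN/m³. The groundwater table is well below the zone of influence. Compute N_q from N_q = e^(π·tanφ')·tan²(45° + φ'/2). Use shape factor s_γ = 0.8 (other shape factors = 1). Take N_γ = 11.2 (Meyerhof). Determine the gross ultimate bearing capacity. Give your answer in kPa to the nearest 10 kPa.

tan28° = 0.5317, so N_q = e^(π×0.5317)·tan²(59°) = 5.314 × 2.77 = 14.72.
Overburden at base level: q = 19.3 × 2 = 38.6 kPa.
Surcharge term q·N_q = 38.6 × 14.72 = 568.19 kPa; self-weight term 0.5·γ·B·N_γ·s_γ = 0.5 × 19.3 × 4.1 × 11.2 × 0.8 = 354.5 kPa.
q_ult = 568.19 + 354.5 = 922.69 kPa.

q_ult ≈ 920 kPa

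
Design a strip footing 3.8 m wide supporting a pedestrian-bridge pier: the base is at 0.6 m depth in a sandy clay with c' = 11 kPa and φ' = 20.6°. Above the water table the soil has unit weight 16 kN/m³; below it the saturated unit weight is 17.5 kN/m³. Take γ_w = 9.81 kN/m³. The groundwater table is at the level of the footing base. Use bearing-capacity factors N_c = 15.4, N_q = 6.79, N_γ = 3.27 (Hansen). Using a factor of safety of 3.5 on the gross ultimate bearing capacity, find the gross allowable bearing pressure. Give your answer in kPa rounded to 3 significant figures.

q_all ≈ 80.7 kPa

Effective surcharge at the founding depth q = γ·D_f = 16 × 0.6 = 9.6 kPa.
The water table coincides with the base, so in the self-weight term γ → γ' = 7.69 kN/m³.
q_ult = c·N_c + q·N_q + 0.5·γ·B·N_γ
     = 11 × 15.4 + 9.6 × 6.79 + 0.5 × 7.69 × 3.8 × 3.27
     = 169.4 + 65.184 + 47.778 = 282.36 kPa.
q_all = 282.36 / 3.5 = 80.675 kPa.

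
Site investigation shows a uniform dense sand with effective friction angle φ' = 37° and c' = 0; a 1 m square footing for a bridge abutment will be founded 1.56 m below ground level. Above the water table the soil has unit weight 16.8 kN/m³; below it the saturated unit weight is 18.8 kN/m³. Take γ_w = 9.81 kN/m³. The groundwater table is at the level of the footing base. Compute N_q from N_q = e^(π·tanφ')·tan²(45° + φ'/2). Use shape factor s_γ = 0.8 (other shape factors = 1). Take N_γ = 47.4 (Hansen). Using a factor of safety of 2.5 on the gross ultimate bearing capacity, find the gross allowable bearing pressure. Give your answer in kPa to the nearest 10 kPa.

q_all ≈ 520 kPa

N_q = e^(π·tan37°)·tan²(63.5°) = 42.92.
Overburden at base level: q = 16.8 × 1.56 = 26.208 kPa.
Below the base the soil is submerged, so the ½γBN_γ term uses γ' = 18.8 − 9.81 = 8.99 kN/m³.
Surcharge term q·N_q = 26.208 × 42.92 = 1124.8 kPa; self-weight term 0.5·γ·B·N_γ·s_γ = 0.5 × 8.99 × 1 × 47.4 × 0.8 = 170.45 kPa.
q_ult = 1124.8 + 170.45 = 1295.3 kPa.
q_all = 1295.3 / 2.5 = 518.12 kPa.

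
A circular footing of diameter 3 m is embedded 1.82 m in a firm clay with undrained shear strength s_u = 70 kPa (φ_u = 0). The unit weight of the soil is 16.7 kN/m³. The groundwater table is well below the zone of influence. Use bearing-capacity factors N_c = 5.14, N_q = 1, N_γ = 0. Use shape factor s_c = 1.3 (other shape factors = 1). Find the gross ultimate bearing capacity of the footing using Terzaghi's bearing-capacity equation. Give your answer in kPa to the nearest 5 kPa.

q = γ·D_f = 16.7 × 1.82 = 30.394 kPa.
c·N_c·s_c = 70 × 5.14 × 1.3 = 467.74 kPa
q·N_q = 30.394 × 1 = 30.394 kPa
q_ult = 467.74 + 30.394 = 498.13 kPa.

q_ult ≈ 500 kPa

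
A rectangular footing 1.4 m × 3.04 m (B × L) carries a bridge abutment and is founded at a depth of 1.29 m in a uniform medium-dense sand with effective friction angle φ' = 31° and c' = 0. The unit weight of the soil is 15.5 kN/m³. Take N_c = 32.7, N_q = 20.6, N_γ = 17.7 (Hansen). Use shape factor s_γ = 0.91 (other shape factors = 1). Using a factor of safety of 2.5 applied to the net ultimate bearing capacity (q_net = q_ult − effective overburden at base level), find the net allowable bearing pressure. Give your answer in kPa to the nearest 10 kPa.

Overburden at base level: q = 15.5 × 1.29 = 19.995 kPa.
Surcharge term q·N_q = 19.995 × 20.6 = 411.9 kPa; self-weight term 0.5·γ·B·N_γ·s_γ = 0.5 × 15.5 × 1.4 × 17.7 × 0.91 = 174.76 kPa.
q_ult = 411.9 + 174.76 = 586.66 kPa.
Net ultimate: q_net = 586.66 − 19.995 = 566.66 kPa.
q_all(net) = 566.66 / 2.5 = 226.67 kPa.

q_all(net) ≈ 230 kPa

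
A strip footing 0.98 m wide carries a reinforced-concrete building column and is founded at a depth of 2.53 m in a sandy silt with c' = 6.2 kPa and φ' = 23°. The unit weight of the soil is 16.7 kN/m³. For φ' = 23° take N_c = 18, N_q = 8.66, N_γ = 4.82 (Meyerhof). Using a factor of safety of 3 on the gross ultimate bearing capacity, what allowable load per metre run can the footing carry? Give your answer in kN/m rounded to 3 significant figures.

Effective surcharge at the founding depth q = γ·D_f = 16.7 × 2.53 = 42.251 kPa.
q_ult = c·N_c + q·N_q + 0.5·γ·B·N_γ
     = 6.2 × 18 + 42.251 × 8.66 + 0.5 × 16.7 × 0.98 × 4.82
     = 111.6 + 365.89 + 39.442 = 516.94 kPa.
Gross allowable pressure q_all = 516.94 / 3 = 172.31 kPa.
Allowable wall load = q_all × B = 172.31 × 0.98 = 168.87 kN per metre run.

≈ 169 kN/m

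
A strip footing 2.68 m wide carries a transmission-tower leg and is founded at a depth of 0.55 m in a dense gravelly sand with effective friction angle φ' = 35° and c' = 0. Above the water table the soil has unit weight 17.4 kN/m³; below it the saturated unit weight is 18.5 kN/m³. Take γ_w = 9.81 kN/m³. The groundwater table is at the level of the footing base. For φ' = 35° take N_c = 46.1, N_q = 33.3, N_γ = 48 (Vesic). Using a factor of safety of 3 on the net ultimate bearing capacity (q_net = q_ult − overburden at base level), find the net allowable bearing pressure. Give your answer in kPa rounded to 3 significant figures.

q_all(net) ≈ 289 kPa

q = γ·D_f = 17.4 × 0.55 = 9.57 kPa.
For the ½γBN_γ term take γ' = 18.5 − 9.81 = 8.69 kN/m³ (soil below base is submerged).
q·N_q = 9.57 × 33.3 = 318.68 kPa
0.5·γ·B·N_γ = 0.5 × 8.69 × 2.68 × 48 = 558.94 kPa
q_ult = 318.68 + 558.94 = 877.62 kPa.
q_net = 877.62 − 9.57 = 868.05 kPa.
q_all(net) = 868.05 / 3 = 289.35 kPa.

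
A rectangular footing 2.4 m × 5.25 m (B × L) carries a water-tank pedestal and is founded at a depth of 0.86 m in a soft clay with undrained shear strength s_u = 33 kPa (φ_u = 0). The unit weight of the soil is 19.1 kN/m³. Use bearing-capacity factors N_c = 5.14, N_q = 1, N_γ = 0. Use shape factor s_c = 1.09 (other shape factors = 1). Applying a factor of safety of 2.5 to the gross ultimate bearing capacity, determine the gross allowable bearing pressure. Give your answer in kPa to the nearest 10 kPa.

q_all ≈ 80 kPa

Overburden at base level: q = 19.1 × 0.86 = 16.426 kPa.
Cohesion term c·N_c·s_c = 33 × 5.14 × 1.09 = 184.89 kPa; surcharge term q·N_q = 16.426 × 1 = 16.426 kPa.
q_ult = 184.89 + 16.426 = 201.31 kPa.
q_all = q_ult / FS = 201.31 / 2.5 = 80.525 kPa.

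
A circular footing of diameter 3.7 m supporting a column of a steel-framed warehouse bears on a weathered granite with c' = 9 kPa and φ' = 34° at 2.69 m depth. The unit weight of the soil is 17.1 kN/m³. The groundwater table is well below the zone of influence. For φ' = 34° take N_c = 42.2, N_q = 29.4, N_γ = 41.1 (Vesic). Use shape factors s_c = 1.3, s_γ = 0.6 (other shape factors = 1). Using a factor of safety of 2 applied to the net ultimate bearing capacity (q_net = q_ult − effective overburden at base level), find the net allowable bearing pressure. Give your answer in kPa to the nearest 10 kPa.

q_all(net) ≈ 1290 kPa

q = γ·D_f = 17.1 × 2.69 = 45.999 kPa.
c·N_c·s_c = 9 × 42.2 × 1.3 = 493.74 kPa
q·N_q = 45.999 × 29.4 = 1352.4 kPa
0.5·γ·B·N_γ·s_γ = 0.5 × 17.1 × 3.7 × 41.1 × 0.6 = 780.12 kPa
q_ult = 493.74 + 1352.4 + 780.12 = 2626.2 kPa.
Net ultimate: q_net = 2626.2 − 45.999 = 2580.2 kPa.
q_all(net) = 2580.2 / 2 = 1290.1 kPa.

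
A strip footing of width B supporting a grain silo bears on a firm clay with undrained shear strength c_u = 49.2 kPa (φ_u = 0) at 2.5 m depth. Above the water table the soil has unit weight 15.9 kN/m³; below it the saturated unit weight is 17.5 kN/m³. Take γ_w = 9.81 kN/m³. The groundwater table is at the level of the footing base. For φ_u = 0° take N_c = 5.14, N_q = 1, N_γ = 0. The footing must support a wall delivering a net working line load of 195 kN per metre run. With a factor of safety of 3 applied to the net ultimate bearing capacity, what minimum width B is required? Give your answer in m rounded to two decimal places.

Effective surcharge at the founding depth q = γ·D_f = 15.9 × 2.5 = 39.75 kPa.
q_ult = c·N_c + q·N_q
     = 49.2 × 5.14 + 39.75 × 1
     = 252.89 + 39.75 = 292.64 kPa.
For φ = 0 the ½γBN_γ term vanishes, so q_ult is independent of B. q_net = 292.64 − 39.75 = 252.89 kPa; q_all(net) = 252.89/3 = 84.296 kPa.
Required width B = w / q_all(net) = 195 / 84.296 = 2.313 m.

B = 2.31 m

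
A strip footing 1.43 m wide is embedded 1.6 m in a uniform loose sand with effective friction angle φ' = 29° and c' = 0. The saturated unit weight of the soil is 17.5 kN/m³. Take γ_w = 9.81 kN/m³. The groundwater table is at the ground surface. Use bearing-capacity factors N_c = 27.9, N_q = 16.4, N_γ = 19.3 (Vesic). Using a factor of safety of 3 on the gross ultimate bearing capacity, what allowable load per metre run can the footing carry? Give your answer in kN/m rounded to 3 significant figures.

≈ 147 kN/m

Water table at ground surface, so effective unit weight γ' = 17.5 − 9.81 = 7.69 kN/m³ is used throughout; overburden q = 7.69 × 1.6 = 12.304 kPa; the same γ' applies in the ½γBN_γ term.
Surcharge term q·N_q = 12.304 × 16.4 = 201.79 kPa; self-weight term 0.5·γ·B·N_γ = 0.5 × 7.69 × 1.43 × 19.3 = 106.12 kPa.
q_ult = 201.79 + 106.12 = 307.9 kPa.
Gross allowable pressure q_all = 307.9 / 3 = 102.63 kPa.
Allowable wall load = q_all × B = 102.63 × 1.43 = 146.77 kN per metre run.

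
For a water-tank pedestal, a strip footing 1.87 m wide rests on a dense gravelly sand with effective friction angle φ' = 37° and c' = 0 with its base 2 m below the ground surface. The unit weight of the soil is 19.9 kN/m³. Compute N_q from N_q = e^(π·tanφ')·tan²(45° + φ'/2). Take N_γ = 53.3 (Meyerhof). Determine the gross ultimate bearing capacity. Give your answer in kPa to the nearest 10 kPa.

q_ult ≈ 2700 kPa

tan37° = 0.7536, so N_q = e^(π×0.7536)·tan²(63.5°) = 10.669 × 4.023 = 42.92.
Overburden at base level: q = 19.9 × 2 = 39.8 kPa.
Surcharge term q·N_q = 39.8 × 42.92 = 1708.2 kPa; self-weight term 0.5·γ·B·N_γ = 0.5 × 19.9 × 1.87 × 53.3 = 991.73 kPa.
q_ult = 1708.2 + 991.73 = 2699.9 kPa.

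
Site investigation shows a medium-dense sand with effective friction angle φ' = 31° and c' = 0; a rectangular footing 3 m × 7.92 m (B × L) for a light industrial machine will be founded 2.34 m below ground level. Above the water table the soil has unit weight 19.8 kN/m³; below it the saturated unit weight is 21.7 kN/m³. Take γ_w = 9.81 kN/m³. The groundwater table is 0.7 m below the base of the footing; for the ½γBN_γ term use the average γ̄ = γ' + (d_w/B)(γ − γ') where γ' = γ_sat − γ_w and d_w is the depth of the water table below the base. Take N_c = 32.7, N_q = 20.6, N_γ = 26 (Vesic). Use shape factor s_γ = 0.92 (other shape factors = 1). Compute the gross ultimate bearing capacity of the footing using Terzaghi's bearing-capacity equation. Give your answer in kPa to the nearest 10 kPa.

Overburden at base level: q = 19.8 × 2.34 = 46.332 kPa.
The water table is 0.7 m below the base (< B = 3 m), so the ½γBN_γ term uses γ̄ = γ' + (d_w/B)(γ − γ') = 11.89 + (0.7/3)(19.8 − 11.89) = 13.736 kN/m³.
Surcharge term q·N_q = 46.332 × 20.6 = 954.44 kPa; self-weight term 0.5·γ·B·N_γ·s_γ = 0.5 × 13.736 × 3 × 26 × 0.92 = 492.84 kPa.
q_ult = 954.44 + 492.84 = 1447.3 kPa.

q_ult ≈ 1450 kPa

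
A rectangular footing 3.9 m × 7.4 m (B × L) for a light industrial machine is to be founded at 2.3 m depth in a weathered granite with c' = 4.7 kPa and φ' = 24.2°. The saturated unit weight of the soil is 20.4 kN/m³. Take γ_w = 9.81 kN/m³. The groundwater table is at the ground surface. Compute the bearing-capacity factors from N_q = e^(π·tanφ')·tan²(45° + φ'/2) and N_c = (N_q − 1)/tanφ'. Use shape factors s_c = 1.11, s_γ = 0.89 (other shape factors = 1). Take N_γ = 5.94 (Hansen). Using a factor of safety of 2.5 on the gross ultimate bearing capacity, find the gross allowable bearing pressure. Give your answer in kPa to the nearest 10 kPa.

N_q = e^(π·tan24.2°)·tan²(57.1°) = 9.81; N_c = (N_q − 1)/tanφ' = 19.59.
With the water table at the surface the whole profile is submerged: γ' = 20.4 − 9.81 = 10.59 kN/m³, so q = γ'·D_f = 24.357 kPa; the same γ' applies in the ½γBN_γ term.
q_ult = c·N_c·s_c + q·N_q + 0.5·γ·B·N_γ·s_γ
     = 4.7 × 19.593 × 1.11 + 24.357 × 9.8053 + 0.5 × 10.59 × 3.9 × 5.94 × 0.89
     = 102.22 + 238.83 + 109.17 = 450.21 kPa.
q_all = 450.21 / 2.5 = 180.09 kPa.

q_all ≈ 180 kPa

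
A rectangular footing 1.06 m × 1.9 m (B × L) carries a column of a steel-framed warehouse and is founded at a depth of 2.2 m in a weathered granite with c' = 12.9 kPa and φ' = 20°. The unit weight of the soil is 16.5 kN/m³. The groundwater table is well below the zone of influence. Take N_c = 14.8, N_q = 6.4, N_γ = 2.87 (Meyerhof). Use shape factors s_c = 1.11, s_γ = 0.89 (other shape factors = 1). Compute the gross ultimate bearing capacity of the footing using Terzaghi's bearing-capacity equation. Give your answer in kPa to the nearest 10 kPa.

Overburden at base level: q = 16.5 × 2.2 = 36.3 kPa.
Cohesion term c·N_c·s_c = 12.9 × 14.8 × 1.11 = 211.92 kPa; surcharge term q·N_q = 36.3 × 6.4 = 232.32 kPa; self-weight term 0.5·γ·B·N_γ·s_γ = 0.5 × 16.5 × 1.06 × 2.87 × 0.89 = 22.337 kPa.
q_ult = 211.92 + 232.32 + 22.337 = 466.58 kPa.

q_ult ≈ 470 kPa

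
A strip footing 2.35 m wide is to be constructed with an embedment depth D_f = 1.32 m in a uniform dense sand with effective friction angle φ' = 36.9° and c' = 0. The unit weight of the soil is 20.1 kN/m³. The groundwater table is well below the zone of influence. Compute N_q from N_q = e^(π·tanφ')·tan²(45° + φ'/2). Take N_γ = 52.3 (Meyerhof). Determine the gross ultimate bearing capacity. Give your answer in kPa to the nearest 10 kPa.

tan36.9° = 0.7508, so N_q = e^(π×0.7508)·tan²(63.45°) = 10.578 × 4.005 = 42.37.
q = γ·D_f = 20.1 × 1.32 = 26.532 kPa.
q·N_q = 26.532 × 42.368 = 1124.1 kPa
0.5·γ·B·N_γ = 0.5 × 20.1 × 2.35 × 52.3 = 1235.2 kPa
q_ult = 1124.1 + 1235.2 = 2359.3 kPa.

q_ult ≈ 2360 kPa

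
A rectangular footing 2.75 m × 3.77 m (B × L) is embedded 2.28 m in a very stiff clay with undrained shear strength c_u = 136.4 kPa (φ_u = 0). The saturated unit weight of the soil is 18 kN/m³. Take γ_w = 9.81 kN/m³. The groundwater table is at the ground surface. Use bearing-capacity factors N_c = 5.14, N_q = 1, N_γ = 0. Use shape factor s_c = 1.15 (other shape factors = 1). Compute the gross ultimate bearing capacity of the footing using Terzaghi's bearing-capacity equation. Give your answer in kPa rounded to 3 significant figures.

q_ult ≈ 825 kPa

Water table at ground surface, so effective unit weight γ' = 18 − 9.81 = 8.19 kN/m³ is used throughout; overburden q = 8.19 × 2.28 = 18.673 kPa.
Cohesion term c·N_c·s_c = 136.4 × 5.14 × 1.15 = 806.26 kPa; surcharge term q·N_q = 18.673 × 1 = 18.673 kPa.
q_ult = 806.26 + 18.673 = 824.93 kPa.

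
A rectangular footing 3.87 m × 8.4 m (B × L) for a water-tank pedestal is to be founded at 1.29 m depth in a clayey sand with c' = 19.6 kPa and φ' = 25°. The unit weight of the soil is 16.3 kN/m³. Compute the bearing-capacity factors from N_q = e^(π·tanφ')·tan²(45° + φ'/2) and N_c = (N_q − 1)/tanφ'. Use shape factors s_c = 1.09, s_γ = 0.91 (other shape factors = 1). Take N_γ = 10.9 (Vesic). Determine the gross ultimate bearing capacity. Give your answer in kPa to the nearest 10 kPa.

q_ult ≈ 980 kPa

tan25° = 0.4663, so N_q = e^(π×0.4663)·tan²(57.5°) = 4.327 × 2.464 = 10.66.
N_c = (10.66 − 1)/tan25° = 20.72.
Overburden at base level: q = 16.3 × 1.29 = 21.027 kPa.
Cohesion term c·N_c·s_c = 19.6 × 20.721 × 1.09 = 442.67 kPa; surcharge term q·N_q = 21.027 × 10.662 = 224.19 kPa; self-weight term 0.5·γ·B·N_γ·s_γ = 0.5 × 16.3 × 3.87 × 10.9 × 0.91 = 312.85 kPa.
q_ult = 442.67 + 224.19 + 312.85 = 979.72 kPa.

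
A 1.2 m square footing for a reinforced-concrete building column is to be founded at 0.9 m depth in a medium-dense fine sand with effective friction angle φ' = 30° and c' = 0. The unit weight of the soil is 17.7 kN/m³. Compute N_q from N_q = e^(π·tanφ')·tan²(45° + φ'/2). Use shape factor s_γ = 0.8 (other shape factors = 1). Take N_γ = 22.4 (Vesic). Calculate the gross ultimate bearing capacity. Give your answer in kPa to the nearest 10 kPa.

q_ult ≈ 480 kPa

tan30° = 0.5774, so N_q = e^(π×0.5774)·tan²(60°) = 6.134 × 3.0 = 18.4.
Overburden at base level: q = 17.7 × 0.9 = 15.93 kPa.
Surcharge term q·N_q = 15.93 × 18.401 = 293.13 kPa; self-weight term 0.5·γ·B·N_γ·s_γ = 0.5 × 17.7 × 1.2 × 22.4 × 0.8 = 190.31 kPa.
q_ult = 293.13 + 190.31 = 483.44 kPa.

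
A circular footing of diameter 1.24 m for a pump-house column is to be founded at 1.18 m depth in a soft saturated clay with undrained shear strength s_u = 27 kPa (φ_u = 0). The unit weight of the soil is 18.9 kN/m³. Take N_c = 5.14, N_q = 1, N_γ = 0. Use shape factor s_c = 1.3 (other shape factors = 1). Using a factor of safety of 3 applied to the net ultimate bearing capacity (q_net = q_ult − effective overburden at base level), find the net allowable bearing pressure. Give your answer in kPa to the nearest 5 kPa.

q = γ·D_f = 18.9 × 1.18 = 22.302 kPa.
c·N_c·s_c = 27 × 5.14 × 1.3 = 180.41 kPa
q·N_q = 22.302 × 1 = 22.302 kPa
q_ult = 180.41 + 22.302 = 202.72 kPa.
Net ultimate: q_net = 202.72 − 22.302 = 180.41 kPa.
q_all(net) = 180.41 / 3 = 60.138 kPa.

q_all(net) ≈ 60 kPa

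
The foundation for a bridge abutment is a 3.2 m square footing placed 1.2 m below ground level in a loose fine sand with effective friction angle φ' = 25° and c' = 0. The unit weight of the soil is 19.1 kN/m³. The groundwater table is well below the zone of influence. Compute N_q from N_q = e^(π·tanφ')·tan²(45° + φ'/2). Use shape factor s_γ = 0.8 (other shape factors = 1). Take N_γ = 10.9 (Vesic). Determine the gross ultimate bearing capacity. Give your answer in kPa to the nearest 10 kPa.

tan25° = 0.4663, so N_q = e^(π×0.4663)·tan²(57.5°) = 4.327 × 2.464 = 10.66.
q = γ·D_f = 19.1 × 1.2 = 22.92 kPa.
q·N_q = 22.92 × 10.662 = 244.38 kPa
0.5·γ·B·N_γ·s_γ = 0.5 × 19.1 × 3.2 × 10.9 × 0.8 = 266.48 kPa
q_ult = 244.38 + 266.48 = 510.86 kPa.

q_ult ≈ 510 kPa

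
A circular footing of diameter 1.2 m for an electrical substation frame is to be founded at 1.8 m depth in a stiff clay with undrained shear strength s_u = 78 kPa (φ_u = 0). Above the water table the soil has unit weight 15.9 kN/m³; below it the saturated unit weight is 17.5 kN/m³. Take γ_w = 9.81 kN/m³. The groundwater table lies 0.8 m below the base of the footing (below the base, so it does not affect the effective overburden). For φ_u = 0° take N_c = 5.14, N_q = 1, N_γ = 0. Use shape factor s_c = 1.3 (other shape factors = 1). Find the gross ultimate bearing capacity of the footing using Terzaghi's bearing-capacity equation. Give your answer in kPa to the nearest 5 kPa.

Effective surcharge at the founding depth q = γ·D_f = 15.9 × 1.8 = 28.62 kPa.
q_ult = c·N_c·s_c + q·N_q
     = 78 × 5.14 × 1.3 + 28.62 × 1
     = 521.2 + 28.62 = 549.82 kPa.

q_ult ≈ 550 kPa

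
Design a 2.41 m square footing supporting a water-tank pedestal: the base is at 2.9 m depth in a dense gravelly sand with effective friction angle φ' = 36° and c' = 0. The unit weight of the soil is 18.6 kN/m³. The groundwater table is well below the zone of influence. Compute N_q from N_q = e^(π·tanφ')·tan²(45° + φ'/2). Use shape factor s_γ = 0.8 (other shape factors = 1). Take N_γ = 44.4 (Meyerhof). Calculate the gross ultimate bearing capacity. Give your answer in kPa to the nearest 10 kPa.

q_ult ≈ 2830 kPa

tan36° = 0.7265, so N_q = e^(π×0.7265)·tan²(63°) = 9.801 × 3.852 = 37.75.
Overburden at base level: q = 18.6 × 2.9 = 53.94 kPa.
Surcharge term q·N_q = 53.94 × 37.752 = 2036.4 kPa; self-weight term 0.5·γ·B·N_γ·s_γ = 0.5 × 18.6 × 2.41 × 44.4 × 0.8 = 796.11 kPa.
q_ult = 2036.4 + 796.11 = 2832.5 kPa.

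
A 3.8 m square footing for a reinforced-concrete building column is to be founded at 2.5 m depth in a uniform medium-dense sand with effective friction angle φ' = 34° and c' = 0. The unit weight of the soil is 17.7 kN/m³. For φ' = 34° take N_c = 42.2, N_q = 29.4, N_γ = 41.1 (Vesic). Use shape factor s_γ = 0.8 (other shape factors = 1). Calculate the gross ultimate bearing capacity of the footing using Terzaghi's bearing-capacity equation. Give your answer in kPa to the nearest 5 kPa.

q = γ·D_f = 17.7 × 2.5 = 44.25 kPa.
q·N_q = 44.25 × 29.4 = 1301 kPa
0.5·γ·B·N_γ·s_γ = 0.5 × 17.7 × 3.8 × 41.1 × 0.8 = 1105.8 kPa
q_ult = 1301 + 1105.8 = 2406.7 kPa.

q_ult ≈ 2405 kPa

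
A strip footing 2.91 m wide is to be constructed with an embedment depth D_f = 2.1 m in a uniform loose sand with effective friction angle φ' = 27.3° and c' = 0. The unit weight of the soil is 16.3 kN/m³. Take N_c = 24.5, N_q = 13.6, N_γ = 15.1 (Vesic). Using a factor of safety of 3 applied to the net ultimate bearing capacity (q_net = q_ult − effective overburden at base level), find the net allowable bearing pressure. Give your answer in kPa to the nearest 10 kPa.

q_all(net) ≈ 260 kPa

Overburden at base level: q = 16.3 × 2.1 = 34.23 kPa.
Surcharge term q·N_q = 34.23 × 13.6 = 465.53 kPa; self-weight term 0.5·γ·B·N_γ = 0.5 × 16.3 × 2.91 × 15.1 = 358.12 kPa.
q_ult = 465.53 + 358.12 = 823.65 kPa.
Net ultimate: q_net = 823.65 − 34.23 = 789.42 kPa.
q_all(net) = 789.42 / 3 = 263.14 kPa.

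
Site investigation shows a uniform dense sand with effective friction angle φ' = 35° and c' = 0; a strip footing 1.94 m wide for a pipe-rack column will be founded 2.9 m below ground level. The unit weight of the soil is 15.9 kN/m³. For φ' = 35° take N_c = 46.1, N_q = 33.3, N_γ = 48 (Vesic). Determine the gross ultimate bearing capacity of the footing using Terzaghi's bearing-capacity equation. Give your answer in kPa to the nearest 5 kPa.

Overburden at base level: q = 15.9 × 2.9 = 46.11 kPa.
Surcharge term q·N_q = 46.11 × 33.3 = 1535.5 kPa; self-weight term 0.5·γ·B·N_γ = 0.5 × 15.9 × 1.94 × 48 = 740.3 kPa.
q_ult = 1535.5 + 740.3 = 2275.8 kPa.

q_ult ≈ 2275 kPa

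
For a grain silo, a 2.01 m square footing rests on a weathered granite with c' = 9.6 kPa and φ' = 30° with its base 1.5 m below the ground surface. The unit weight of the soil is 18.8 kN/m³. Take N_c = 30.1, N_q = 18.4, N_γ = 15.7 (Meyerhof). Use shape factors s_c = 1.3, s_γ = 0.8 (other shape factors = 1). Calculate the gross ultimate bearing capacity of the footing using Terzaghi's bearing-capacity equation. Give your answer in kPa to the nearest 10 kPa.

q_ult ≈ 1130 kPa

Effective surcharge at the founding depth q = γ·D_f = 18.8 × 1.5 = 28.2 kPa.
q_ult = c·N_c·s_c + q·N_q + 0.5·γ·B·N_γ·s_γ
     = 9.6 × 30.1 × 1.3 + 28.2 × 18.4 + 0.5 × 18.8 × 2.01 × 15.7 × 0.8
     = 375.65 + 518.88 + 237.31 = 1131.8 kPa.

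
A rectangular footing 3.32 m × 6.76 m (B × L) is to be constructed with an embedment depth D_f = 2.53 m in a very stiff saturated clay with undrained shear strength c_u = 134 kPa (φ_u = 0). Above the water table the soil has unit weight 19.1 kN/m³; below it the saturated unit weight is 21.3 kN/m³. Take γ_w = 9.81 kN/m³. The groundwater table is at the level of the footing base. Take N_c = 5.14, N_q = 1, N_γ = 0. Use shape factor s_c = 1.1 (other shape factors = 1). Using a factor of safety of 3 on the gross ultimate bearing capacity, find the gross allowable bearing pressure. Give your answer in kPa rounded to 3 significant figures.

Overburden at base level: q = 19.1 × 2.53 = 48.323 kPa.
Cohesion term c·N_c·s_c = 134 × 5.14 × 1.1 = 757.64 kPa; surcharge term q·N_q = 48.323 × 1 = 48.323 kPa.
q_ult = 757.64 + 48.323 = 805.96 kPa.
q_all = 805.96 / 3 = 268.65 kPa.

q_all ≈ 269 kPa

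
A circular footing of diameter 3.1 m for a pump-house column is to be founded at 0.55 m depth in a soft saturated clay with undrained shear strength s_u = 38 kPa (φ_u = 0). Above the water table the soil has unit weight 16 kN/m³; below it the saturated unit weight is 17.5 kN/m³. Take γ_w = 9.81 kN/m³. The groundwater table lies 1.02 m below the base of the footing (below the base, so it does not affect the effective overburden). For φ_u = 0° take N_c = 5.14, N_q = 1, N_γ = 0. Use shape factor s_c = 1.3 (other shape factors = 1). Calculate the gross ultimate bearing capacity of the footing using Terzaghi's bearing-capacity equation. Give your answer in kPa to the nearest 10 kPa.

Overburden at base level: q = 16 × 0.55 = 8.8 kPa.
Cohesion term c·N_c·s_c = 38 × 5.14 × 1.3 = 253.92 kPa; surcharge term q·N_q = 8.8 × 1 = 8.8 kPa.
q_ult = 253.92 + 8.8 = 262.72 kPa.

q_ult ≈ 260 kPa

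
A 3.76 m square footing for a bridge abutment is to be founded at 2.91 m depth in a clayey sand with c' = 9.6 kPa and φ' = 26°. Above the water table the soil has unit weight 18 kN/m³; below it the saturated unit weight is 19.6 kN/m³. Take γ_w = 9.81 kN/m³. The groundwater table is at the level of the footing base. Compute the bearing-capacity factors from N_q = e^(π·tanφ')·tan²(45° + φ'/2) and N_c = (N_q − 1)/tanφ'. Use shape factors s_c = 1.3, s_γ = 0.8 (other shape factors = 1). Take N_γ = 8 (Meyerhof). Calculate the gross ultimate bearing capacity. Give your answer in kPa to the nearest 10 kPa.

tan26° = 0.4877, so N_q = e^(π×0.4877)·tan²(58°) = 4.629 × 2.561 = 11.85.
N_c = (11.85 − 1)/tan26° = 22.25.
Overburden at base level: q = 18 × 2.91 = 52.38 kPa.
Below the base the soil is submerged, so the ½γBN_γ term uses γ' = 19.6 − 9.81 = 9.79 kN/m³.
Cohesion term c·N_c·s_c = 9.6 × 22.254 × 1.3 = 277.74 kPa; surcharge term q·N_q = 52.38 × 11.854 = 620.92 kPa; self-weight term 0.5·γ·B·N_γ·s_γ = 0.5 × 9.79 × 3.76 × 8 × 0.8 = 117.79 kPa.
q_ult = 277.74 + 620.92 + 117.79 = 1016.5 kPa.

q_ult ≈ 1020 kPa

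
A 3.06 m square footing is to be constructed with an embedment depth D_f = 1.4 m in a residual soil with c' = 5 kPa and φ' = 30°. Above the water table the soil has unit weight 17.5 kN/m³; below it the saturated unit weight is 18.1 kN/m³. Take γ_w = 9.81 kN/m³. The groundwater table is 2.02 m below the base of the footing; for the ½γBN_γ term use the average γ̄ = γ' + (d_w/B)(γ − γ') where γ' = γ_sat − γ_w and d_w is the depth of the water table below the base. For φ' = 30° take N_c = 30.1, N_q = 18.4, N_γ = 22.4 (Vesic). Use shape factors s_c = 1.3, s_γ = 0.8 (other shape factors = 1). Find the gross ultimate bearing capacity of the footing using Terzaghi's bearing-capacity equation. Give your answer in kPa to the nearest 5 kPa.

Overburden at base level: q = 17.5 × 1.4 = 24.5 kPa.
The water table is 2.02 m below the base (< B = 3.06 m), so the ½γBN_γ term uses γ̄ = γ' + (d_w/B)(γ − γ') = 8.29 + (2.02/3.06)(17.5 − 8.29) = 14.37 kN/m³.
Cohesion term c·N_c·s_c = 5 × 30.1 × 1.3 = 195.65 kPa; surcharge term q·N_q = 24.5 × 18.4 = 450.8 kPa; self-weight term 0.5·γ·B·N_γ·s_γ = 0.5 × 14.37 × 3.06 × 22.4 × 0.8 = 393.99 kPa.
q_ult = 195.65 + 450.8 + 393.99 = 1040.4 kPa.

q_ult ≈ 1040 kPa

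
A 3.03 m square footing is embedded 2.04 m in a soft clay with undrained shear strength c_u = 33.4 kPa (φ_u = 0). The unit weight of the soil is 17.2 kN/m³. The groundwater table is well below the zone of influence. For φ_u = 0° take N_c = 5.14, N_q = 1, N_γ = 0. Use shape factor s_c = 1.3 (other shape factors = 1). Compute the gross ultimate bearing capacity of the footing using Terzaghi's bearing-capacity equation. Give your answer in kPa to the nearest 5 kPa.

Overburden at base level: q = 17.2 × 2.04 = 35.088 kPa.
Cohesion term c·N_c·s_c = 33.4 × 5.14 × 1.3 = 223.18 kPa; surcharge term q·N_q = 35.088 × 1 = 35.088 kPa.
q_ult = 223.18 + 35.088 = 258.27 kPa.

q_ult ≈ 260 kPa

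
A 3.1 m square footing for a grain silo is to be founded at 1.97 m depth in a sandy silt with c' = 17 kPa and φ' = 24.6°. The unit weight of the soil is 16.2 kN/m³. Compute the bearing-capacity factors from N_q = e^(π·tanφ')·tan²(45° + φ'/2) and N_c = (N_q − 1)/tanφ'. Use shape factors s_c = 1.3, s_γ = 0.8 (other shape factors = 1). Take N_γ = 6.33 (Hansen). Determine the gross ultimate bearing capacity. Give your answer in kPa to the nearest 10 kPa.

tan24.6° = 0.4578, so N_q = e^(π×0.4578)·tan²(57.3°) = 4.214 × 2.426 = 10.22.
N_c = (10.22 − 1)/tan24.6° = 20.15.
Effective surcharge at the founding depth q = γ·D_f = 16.2 × 1.97 = 31.914 kPa.
q_ult = c·N_c·s_c + q·N_q + 0.5·γ·B·N_γ·s_γ
     = 17 × 20.146 × 1.3 + 31.914 × 10.224 + 0.5 × 16.2 × 3.1 × 6.33 × 0.8
     = 445.23 + 326.28 + 127.16 = 898.66 kPa.

q_ult ≈ 900 kPa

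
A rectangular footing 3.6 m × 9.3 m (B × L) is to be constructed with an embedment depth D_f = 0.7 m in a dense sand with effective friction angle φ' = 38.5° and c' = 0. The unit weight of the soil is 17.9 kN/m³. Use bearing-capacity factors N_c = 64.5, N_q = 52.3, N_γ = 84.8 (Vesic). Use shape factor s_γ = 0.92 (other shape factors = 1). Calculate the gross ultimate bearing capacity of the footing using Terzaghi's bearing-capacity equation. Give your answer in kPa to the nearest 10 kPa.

q = γ·D_f = 17.9 × 0.7 = 12.53 kPa.
q·N_q = 12.53 × 52.3 = 655.32 kPa
0.5·γ·B·N_γ·s_γ = 0.5 × 17.9 × 3.6 × 84.8 × 0.92 = 2513.7 kPa
q_ult = 655.32 + 2513.7 = 3169 kPa.

q_ult ≈ 3170 kPa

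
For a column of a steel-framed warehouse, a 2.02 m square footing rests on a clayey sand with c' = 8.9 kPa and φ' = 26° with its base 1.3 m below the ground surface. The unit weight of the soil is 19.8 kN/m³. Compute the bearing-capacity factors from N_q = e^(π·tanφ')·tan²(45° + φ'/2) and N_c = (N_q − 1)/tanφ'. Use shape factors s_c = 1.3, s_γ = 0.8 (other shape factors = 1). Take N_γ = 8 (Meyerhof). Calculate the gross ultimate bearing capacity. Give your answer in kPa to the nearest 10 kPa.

q_ult ≈ 690 kPa

tan26° = 0.4877, so N_q = e^(π×0.4877)·tan²(58°) = 4.629 × 2.561 = 11.85.
N_c = (11.85 − 1)/tan26° = 22.25.
Effective surcharge at the founding depth q = γ·D_f = 19.8 × 1.3 = 25.74 kPa.
q_ult = c·N_c·s_c + q·N_q + 0.5·γ·B·N_γ·s_γ
     = 8.9 × 22.254 × 1.3 + 25.74 × 11.854 + 0.5 × 19.8 × 2.02 × 8 × 0.8
     = 257.48 + 305.13 + 127.99 = 690.6 kPa.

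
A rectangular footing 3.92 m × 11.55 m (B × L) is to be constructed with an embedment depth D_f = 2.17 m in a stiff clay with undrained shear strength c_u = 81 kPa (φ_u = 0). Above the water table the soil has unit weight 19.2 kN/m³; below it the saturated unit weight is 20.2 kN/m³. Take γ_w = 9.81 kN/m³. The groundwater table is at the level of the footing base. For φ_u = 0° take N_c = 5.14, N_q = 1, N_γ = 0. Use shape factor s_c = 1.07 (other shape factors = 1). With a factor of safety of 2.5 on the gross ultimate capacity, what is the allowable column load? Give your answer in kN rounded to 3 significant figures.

Effective surcharge at the founding depth q = γ·D_f = 19.2 × 2.17 = 41.664 kPa.
q_ult = c·N_c·s_c + q·N_q
     = 81 × 5.14 × 1.07 + 41.664 × 1
     = 445.48 + 41.664 = 487.15 kPa.
Gross allowable pressure q_all = 487.15 / 2.5 = 194.86 kPa.
Footing area = 45.276 m², so allowable column load = 194.86 × 45.276 = 8822.4 kN.

P_all ≈ 8820 kN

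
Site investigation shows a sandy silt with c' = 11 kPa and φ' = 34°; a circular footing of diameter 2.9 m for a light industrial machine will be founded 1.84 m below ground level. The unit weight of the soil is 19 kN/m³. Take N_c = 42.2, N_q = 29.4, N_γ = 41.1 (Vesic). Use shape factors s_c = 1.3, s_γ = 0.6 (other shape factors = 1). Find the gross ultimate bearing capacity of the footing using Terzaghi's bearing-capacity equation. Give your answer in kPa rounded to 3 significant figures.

Overburden at base level: q = 19 × 1.84 = 34.96 kPa.
Cohesion term c·N_c·s_c = 11 × 42.2 × 1.3 = 603.46 kPa; surcharge term q·N_q = 34.96 × 29.4 = 1027.8 kPa; self-weight term 0.5·γ·B·N_γ·s_γ = 0.5 × 19 × 2.9 × 41.1 × 0.6 = 679.38 kPa.
q_ult = 603.46 + 1027.8 + 679.38 = 2310.7 kPa.

q_ult ≈ 2310 kPa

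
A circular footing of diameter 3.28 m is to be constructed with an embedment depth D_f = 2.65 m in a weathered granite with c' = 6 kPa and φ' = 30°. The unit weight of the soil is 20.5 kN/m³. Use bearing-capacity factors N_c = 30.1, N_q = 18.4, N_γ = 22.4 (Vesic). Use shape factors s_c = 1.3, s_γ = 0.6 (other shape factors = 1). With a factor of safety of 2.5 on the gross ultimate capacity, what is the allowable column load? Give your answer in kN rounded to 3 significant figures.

Overburden at base level: q = 20.5 × 2.65 = 54.325 kPa.
Cohesion term c·N_c·s_c = 6 × 30.1 × 1.3 = 234.78 kPa; surcharge term q·N_q = 54.325 × 18.4 = 999.58 kPa; self-weight term 0.5·γ·B·N_γ·s_γ = 0.5 × 20.5 × 3.28 × 22.4 × 0.6 = 451.85 kPa.
q_ult = 234.78 + 999.58 + 451.85 = 1686.2 kPa.
Gross allowable pressure q_all = 1686.2 / 2.5 = 674.49 kPa.
Footing area = 8.4496 m², so allowable column load = 674.49 × 8.4496 = 5699.1 kN.

P_all ≈ 5700 kN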